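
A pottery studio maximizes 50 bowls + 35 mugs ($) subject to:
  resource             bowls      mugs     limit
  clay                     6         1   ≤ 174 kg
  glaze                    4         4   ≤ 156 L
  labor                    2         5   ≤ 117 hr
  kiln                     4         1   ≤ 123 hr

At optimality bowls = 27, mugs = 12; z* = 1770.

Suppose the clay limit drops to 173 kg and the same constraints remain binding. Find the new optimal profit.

1767

At the optimum: clay uses 174 of 174 (binding); glaze uses 156 of 156 (binding); labor uses 114 of 117 (slack = 3); kiln uses 120 of 123 (slack = 3).
By complementary slackness, y = 0 for the non-binding constraints.
Dual feasibility on the basic columns requires 6·y_clay + 4·y_glaze = 50, 1·y_clay + 4·y_glaze = 35.
Solving: y_clay = 3, y_glaze = 8.
Δz = y_clay·Δb = 3 × (-1) = -3, so new z* = 1770 − 3 = 1767.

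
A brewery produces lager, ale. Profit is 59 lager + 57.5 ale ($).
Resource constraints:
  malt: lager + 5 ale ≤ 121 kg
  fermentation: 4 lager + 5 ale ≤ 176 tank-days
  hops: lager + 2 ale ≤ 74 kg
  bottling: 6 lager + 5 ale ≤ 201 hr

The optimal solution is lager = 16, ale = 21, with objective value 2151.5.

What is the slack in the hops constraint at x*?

16

hops used = 1·16 + 2·21 = 58; slack = 74 − 58 = 16.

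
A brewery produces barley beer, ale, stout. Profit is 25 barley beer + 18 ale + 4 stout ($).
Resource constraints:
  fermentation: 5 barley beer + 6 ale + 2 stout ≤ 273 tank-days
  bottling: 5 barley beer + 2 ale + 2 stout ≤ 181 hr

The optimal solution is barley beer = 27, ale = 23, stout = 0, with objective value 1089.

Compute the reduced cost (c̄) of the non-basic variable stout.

At the optimum: fermentation uses 273 of 273 (binding); bottling uses 181 of 181 (binding).
Dual feasibility on the basic columns requires 5·y_fermentation + 5·y_bottling = 25, 6·y_fermentation + 2·y_bottling = 18.
→ y_fermentation = 2 and y_bottling = 3.
Reduced cost of stout: c₃ − yᵀa₃ = 4 − (2·2 + 3·2) = 4 − 10 = -6.

-6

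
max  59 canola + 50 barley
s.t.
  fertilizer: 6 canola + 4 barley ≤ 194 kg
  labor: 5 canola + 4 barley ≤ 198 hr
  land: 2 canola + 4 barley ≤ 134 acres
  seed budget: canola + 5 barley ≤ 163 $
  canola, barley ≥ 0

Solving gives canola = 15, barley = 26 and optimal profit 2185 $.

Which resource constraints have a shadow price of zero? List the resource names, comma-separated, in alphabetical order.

labor, seed budget

fertilizer: 194/194 (binding)
labor: 179/198 (slack 19)
land: 134/134 (binding)
seed budget: 145/163 (slack 18)
By complementary slackness, a constraint with positive slack has shadow price 0 → labor, seed budget.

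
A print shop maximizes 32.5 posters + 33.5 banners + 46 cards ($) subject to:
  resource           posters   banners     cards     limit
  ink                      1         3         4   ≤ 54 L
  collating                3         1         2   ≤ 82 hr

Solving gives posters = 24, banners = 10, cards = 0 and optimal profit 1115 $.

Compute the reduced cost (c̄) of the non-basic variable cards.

At the optimum: ink uses 54 of 54 (binding); collating uses 82 of 82 (binding).
The binding rows give the dual system: 1·y_ink + 3·y_collating = 32.5 and 3·y_ink + 1·y_collating = 33.5.
→ y_ink = 8.5 and y_collating = 8.
Reduced cost of cards: c₃ − yᵀa₃ = 46 − (8.5·4 + 8·2) = 46 − 50 = -4.

-4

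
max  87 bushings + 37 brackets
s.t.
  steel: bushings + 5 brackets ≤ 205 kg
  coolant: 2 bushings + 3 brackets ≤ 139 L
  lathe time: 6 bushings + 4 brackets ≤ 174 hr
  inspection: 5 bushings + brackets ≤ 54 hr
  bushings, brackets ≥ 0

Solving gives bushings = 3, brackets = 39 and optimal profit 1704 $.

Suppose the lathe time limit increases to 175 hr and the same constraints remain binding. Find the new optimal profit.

Check each constraint at x*: steel 198/205 (slack 7); coolant 123/139 (slack 16); lathe time 174/174 (tight); inspection 54/54 (tight).
Since steel, coolant are not tight, their duals are 0.
From A_Bᵀ y = c: 6·y_lathe time + 5·y_inspection = 87; 4·y_lathe time + 1·y_inspection = 37.
→ y_lathe time = 7 and y_inspection = 9.
Δz = y_lathe time·Δb = 7 × (1) = 7, so new z* = 1704 + 7 = 1711.

1711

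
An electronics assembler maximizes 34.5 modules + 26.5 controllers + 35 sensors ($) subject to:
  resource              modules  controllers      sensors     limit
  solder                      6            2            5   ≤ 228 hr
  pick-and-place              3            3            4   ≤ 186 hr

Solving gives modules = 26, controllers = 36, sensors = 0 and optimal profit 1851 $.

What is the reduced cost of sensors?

-5

At the optimum: solder uses 228 of 228 (binding); pick-and-place uses 186 of 186 (binding).
Dual feasibility on the basic columns requires 6·y_solder + 3·y_pick-and-place = 34.5, 2·y_solder + 3·y_pick-and-place = 26.5.
→ y_solder = 2 and y_pick-and-place = 7.5.
Reduced cost of sensors: c₃ − yᵀa₃ = 35 − (2·5 + 7.5·4) = 35 − 40 = -5.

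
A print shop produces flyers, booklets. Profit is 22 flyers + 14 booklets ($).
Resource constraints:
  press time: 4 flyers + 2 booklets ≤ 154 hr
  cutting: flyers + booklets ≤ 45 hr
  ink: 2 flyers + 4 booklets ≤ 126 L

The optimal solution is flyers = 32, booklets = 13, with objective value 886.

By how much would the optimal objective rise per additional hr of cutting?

Binding: press time and cutting. Non-binding: ink (10 unused).
By complementary slackness, y = 0 for the non-binding constraint.
From A_Bᵀ y = c: 4·y_press time + 1·y_cutting = 22; 2·y_press time + 1·y_cutting = 14.
This yields shadow prices y_press time = 4, y_cutting = 6.
Shadow price of cutting = 6.

6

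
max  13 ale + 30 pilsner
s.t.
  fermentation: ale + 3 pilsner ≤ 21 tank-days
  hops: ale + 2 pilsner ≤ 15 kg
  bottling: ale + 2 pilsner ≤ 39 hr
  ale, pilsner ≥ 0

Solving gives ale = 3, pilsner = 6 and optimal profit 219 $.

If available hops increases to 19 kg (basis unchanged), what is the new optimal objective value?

255

Binding: fermentation and hops. Non-binding: bottling (24 unused).
Since bottling is not tight, its dual is 0.
The binding rows give the dual system: 1·y_fermentation + 1·y_hops = 13 and 3·y_fermentation + 2·y_hops = 30.
→ y_fermentation = 4 and y_hops = 9.
Δz = y_hops·Δb = 9 × (4) = 36, so new z* = 219 + 36 = 255.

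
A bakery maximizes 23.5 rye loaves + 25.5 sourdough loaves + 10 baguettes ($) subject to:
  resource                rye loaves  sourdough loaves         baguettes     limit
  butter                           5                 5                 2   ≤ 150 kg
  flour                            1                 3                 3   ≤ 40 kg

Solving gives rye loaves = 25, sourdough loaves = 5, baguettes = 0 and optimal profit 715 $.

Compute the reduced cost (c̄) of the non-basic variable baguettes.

-2

At the optimum: butter uses 150 of 150 (binding); flour uses 40 of 40 (binding).
From A_Bᵀ y = c: 5·y_butter + 1·y_flour = 23.5; 5·y_butter + 3·y_flour = 25.5.
Solving: y_butter = 4.5, y_flour = 1.
Reduced cost of baguettes: c₃ − yᵀa₃ = 10 − (4.5·2 + 1·3) = 10 − 12 = -2.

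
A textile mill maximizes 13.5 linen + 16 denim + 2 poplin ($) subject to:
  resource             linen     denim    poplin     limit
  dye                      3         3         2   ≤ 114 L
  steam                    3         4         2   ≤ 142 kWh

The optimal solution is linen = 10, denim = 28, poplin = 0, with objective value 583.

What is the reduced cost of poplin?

-7

Check each constraint at x*: dye 114/114 (tight); steam 142/142 (tight).
Dual feasibility on the basic columns requires 3·y_dye + 3·y_steam = 13.5, 3·y_dye + 4·y_steam = 16.
→ y_dye = 2 and y_steam = 2.5.
Reduced cost of poplin: c₃ − yᵀa₃ = 2 − (2·2 + 2.5·2) = 2 − 9 = -7.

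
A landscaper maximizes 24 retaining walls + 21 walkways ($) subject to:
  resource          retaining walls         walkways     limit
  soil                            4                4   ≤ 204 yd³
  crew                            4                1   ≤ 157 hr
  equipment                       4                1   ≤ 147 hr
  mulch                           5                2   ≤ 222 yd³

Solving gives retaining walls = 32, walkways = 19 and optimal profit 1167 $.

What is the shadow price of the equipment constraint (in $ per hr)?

1

Check each constraint at x*: soil 204/204 (tight); crew 147/157 (slack 10); equipment 147/147 (tight); mulch 198/222 (slack 24).
Slack constraints have shadow price 0 (complementary slackness).
From A_Bᵀ y = c: 4·y_soil + 4·y_equipment = 24; 4·y_soil + 1·y_equipment = 21.
This yields shadow prices y_soil = 5, y_equipment = 1.
Shadow price of equipment = 1.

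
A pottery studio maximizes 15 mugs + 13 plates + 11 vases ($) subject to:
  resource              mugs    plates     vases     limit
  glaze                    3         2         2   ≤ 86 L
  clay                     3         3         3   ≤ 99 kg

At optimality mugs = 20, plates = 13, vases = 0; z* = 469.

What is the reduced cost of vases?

At the optimum: glaze uses 86 of 86 (binding); clay uses 99 of 99 (binding).
The binding rows give the dual system: 3·y_glaze + 3·y_clay = 15 and 2·y_glaze + 3·y_clay = 13.
→ y_glaze = 2 and y_clay = 3.
Reduced cost of vases: c₃ − yᵀa₃ = 11 − (2·2 + 3·3) = 11 − 13 = -2.

-2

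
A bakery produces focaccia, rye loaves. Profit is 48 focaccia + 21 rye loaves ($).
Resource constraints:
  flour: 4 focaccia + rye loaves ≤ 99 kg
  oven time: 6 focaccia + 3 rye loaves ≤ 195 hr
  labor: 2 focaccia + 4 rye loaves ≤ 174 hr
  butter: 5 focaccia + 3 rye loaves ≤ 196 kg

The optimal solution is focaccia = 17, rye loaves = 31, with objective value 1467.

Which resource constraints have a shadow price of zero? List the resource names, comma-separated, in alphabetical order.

flour: 99/99 (binding)
oven time: 195/195 (binding)
labor: 158/174 (slack 16)
butter: 178/196 (slack 18)
By complementary slackness, a constraint with positive slack has shadow price 0 → butter, labor.

butter, labor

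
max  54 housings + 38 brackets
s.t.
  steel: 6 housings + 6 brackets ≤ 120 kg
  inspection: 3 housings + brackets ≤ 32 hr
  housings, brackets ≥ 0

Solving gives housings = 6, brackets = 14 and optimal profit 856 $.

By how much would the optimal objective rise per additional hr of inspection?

8

At the optimum: steel uses 120 of 120 (binding); inspection uses 32 of 32 (binding).
From A_Bᵀ y = c: 6·y_steel + 3·y_inspection = 54; 6·y_steel + 1·y_inspection = 38.
→ y_steel = 5 and y_inspection = 8.
Shadow price of inspection = 8.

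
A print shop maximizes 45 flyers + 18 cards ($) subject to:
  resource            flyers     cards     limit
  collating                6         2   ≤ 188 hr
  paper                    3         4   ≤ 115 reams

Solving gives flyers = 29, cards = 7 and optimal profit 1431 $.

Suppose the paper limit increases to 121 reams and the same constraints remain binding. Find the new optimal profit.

At the optimum: collating uses 188 of 188 (binding); paper uses 115 of 115 (binding).
Dual feasibility on the basic columns requires 6·y_collating + 3·y_paper = 45, 2·y_collating + 4·y_paper = 18.
This yields shadow prices y_collating = 7, y_paper = 1.
Δz = y_paper·Δb = 1 × (6) = 6, so new z* = 1431 + 6 = 1437.

1437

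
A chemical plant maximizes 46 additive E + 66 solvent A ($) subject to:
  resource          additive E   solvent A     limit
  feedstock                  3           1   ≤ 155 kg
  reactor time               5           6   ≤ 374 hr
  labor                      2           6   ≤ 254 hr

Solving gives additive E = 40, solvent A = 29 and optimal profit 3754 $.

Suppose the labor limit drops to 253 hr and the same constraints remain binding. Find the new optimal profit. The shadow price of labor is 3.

3751

Δb = -1, so new z* = 3754 + (3)·(-1) = 3754 − 3 = 3751.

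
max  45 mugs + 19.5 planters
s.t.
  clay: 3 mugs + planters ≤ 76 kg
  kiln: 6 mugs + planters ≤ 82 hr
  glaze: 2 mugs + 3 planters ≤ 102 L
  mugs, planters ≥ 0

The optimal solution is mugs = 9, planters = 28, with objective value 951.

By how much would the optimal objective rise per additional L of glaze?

4.5

At the optimum: clay uses 55 of 76 (slack = 21); kiln uses 82 of 82 (binding); glaze uses 102 of 102 (binding).
Slack constraints have shadow price 0 (complementary slackness).
Dual feasibility on the basic columns requires 6·y_kiln + 2·y_glaze = 45, 1·y_kiln + 3·y_glaze = 19.5.
→ y_kiln = 6 and y_glaze = 4.5.
Shadow price of glaze = 4.5.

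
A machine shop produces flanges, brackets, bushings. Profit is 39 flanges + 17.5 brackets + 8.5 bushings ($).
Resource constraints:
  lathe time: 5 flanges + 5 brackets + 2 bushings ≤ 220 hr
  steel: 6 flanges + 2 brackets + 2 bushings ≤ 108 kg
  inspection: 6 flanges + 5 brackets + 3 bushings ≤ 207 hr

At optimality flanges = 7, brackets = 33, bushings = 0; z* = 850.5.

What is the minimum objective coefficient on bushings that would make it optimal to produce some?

14.5

At the optimum: lathe time uses 200 of 220 (slack = 20); steel uses 108 of 108 (binding); inspection uses 207 of 207 (binding).
Since lathe time is not tight, its dual is 0.
Dual feasibility on the basic columns requires 6·y_steel + 6·y_inspection = 39, 2·y_steel + 5·y_inspection = 17.5.
Solving: y_steel = 5, y_inspection = 1.5.
bushings enters the basis when its profit ≥ yᵀa₃ = 5·2 + 1.5·3 = 14.5.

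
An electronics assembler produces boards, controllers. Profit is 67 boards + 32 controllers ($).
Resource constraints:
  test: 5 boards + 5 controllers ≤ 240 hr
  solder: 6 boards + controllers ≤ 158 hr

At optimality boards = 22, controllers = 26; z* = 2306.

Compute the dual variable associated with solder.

Both test and solder are binding at x*.
Dual feasibility on the basic columns requires 5·y_test + 6·y_solder = 67, 5·y_test + 1·y_solder = 32.
Solving: y_test = 5, y_solder = 7.
Shadow price of solder = 7.

7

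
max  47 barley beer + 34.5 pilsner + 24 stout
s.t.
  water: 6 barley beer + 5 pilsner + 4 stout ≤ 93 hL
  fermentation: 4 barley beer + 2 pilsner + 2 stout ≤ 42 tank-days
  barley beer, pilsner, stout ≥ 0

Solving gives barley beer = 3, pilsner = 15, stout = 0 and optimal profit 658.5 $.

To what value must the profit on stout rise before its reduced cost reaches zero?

29

Both water and fermentation are binding at x*.
From A_Bᵀ y = c: 6·y_water + 4·y_fermentation = 47; 5·y_water + 2·y_fermentation = 34.5.
Solving: y_water = 5.5, y_fermentation = 3.5.
stout enters the basis when its profit ≥ yᵀa₃ = 5.5·4 + 3.5·2 = 29.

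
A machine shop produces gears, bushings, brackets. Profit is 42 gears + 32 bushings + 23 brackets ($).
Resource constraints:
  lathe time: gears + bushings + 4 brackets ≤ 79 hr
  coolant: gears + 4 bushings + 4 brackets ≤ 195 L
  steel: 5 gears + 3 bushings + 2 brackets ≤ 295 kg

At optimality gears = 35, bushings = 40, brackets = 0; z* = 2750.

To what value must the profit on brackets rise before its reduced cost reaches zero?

24

At the optimum: lathe time uses 75 of 79 (slack = 4); coolant uses 195 of 195 (binding); steel uses 295 of 295 (binding).
Since lathe time is not tight, its dual is 0.
Dual feasibility on the basic columns requires 1·y_coolant + 5·y_steel = 42, 4·y_coolant + 3·y_steel = 32.
→ y_coolant = 2 and y_steel = 8.
brackets enters the basis when its profit ≥ yᵀa₃ = 2·4 + 8·2 = 24.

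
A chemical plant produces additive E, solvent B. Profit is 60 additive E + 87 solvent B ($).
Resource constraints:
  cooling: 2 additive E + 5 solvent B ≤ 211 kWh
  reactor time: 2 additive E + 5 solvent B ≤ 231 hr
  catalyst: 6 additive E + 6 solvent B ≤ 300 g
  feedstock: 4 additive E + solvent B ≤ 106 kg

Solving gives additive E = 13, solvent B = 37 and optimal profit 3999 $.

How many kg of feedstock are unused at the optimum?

feedstock used = 4·13 + 1·37 = 89; slack = 106 − 89 = 17.

17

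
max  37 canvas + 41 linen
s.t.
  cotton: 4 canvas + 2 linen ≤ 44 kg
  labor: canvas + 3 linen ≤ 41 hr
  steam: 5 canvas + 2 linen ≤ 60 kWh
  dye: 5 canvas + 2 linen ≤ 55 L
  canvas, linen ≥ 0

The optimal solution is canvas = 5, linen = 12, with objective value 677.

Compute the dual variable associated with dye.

Binding: cotton and labor. Non-binding: steam (11 unused), dye (6 unused).
By complementary slackness, y = 0 for the non-binding constraints.
Dual feasibility on the basic columns requires 4·y_cotton + 1·y_labor = 37, 2·y_cotton + 3·y_labor = 41.
→ y_cotton = 7 and y_labor = 9.
Shadow price of dye = 0.

0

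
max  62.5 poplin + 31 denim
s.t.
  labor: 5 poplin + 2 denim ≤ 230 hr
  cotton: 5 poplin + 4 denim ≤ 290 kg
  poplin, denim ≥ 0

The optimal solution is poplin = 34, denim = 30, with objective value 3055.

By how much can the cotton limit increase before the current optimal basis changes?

Binding constraints: labor, cotton. The basis is B = [[5,2],[5,4]] with det 10.
Per unit increase in cotton, x* moves by d = (-0.2, 0.5).
The basis stays optimal until poplin reaches 0; allowable increase = 170 kg.

170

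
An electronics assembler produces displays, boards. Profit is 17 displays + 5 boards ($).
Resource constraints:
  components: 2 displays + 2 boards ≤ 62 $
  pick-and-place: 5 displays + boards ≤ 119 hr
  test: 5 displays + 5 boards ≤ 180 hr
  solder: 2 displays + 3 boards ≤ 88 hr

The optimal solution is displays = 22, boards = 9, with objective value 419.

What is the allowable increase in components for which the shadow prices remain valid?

Binding constraints: components, pick-and-place. The basis is B = [[2,2],[5,1]] with det -8.
Per unit increase in components, x* moves by d = (-0.125, 0.625).
The basis stays optimal until test becomes binding; allowable increase = 10 $.

10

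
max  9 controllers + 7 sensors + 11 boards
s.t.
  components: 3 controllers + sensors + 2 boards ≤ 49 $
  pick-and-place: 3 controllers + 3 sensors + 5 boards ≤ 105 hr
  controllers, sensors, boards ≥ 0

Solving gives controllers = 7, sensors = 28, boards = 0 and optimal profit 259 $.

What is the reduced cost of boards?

Both components and pick-and-place are binding at x*.
From A_Bᵀ y = c: 3·y_components + 3·y_pick-and-place = 9; 1·y_components + 3·y_pick-and-place = 7.
→ y_components = 1 and y_pick-and-place = 2.
Reduced cost of boards: c₃ − yᵀa₃ = 11 − (1·2 + 2·5) = 11 − 12 = -1.

-1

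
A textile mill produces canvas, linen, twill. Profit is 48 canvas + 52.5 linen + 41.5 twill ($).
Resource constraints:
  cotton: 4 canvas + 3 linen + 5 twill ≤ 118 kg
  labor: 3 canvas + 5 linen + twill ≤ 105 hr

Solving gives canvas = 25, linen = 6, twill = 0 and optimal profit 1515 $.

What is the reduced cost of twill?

Both cotton and labor are binding at x*.
From A_Bᵀ y = c: 4·y_cotton + 3·y_labor = 48; 3·y_cotton + 5·y_labor = 52.5.
Solving: y_cotton = 7.5, y_labor = 6.
Reduced cost of twill: c₃ − yᵀa₃ = 41.5 − (7.5·5 + 6·1) = 41.5 − 43.5 = -2.

-2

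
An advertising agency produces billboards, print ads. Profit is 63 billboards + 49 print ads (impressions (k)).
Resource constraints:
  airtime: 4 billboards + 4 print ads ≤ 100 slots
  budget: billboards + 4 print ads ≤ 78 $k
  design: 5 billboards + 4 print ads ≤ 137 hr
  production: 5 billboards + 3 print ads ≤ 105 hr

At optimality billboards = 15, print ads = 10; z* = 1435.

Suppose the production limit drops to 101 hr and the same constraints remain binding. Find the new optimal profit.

Check each constraint at x*: airtime 100/100 (tight); budget 55/78 (slack 23); design 115/137 (slack 22); production 105/105 (tight).
Slack constraints have shadow price 0 (complementary slackness).
The binding rows give the dual system: 4·y_airtime + 5·y_production = 63 and 4·y_airtime + 3·y_production = 49.
Solving: y_airtime = 7, y_production = 7.
Δz = y_production·Δb = 7 × (-4) = -28, so new z* = 1435 − 28 = 1407.

1407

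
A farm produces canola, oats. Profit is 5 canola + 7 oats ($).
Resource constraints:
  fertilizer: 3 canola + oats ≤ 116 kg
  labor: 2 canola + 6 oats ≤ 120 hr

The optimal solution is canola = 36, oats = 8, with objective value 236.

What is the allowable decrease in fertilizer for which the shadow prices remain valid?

96

Binding constraints: fertilizer, labor. The basis is B = [[3,1],[2,6]] with det 16.
Per unit decrease in fertilizer, x* moves by d = (-0.375, 0.125).
The basis stays optimal until canola reaches 0; allowable decrease = 96 kg.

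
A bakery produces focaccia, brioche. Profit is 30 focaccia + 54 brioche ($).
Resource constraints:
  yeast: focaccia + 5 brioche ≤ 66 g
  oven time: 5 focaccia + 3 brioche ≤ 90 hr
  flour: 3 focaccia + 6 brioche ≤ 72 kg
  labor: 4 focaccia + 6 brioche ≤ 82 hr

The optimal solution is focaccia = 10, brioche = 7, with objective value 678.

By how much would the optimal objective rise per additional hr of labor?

Binding: flour and labor. Non-binding: yeast (21 unused), oven time (19 unused).
Since yeast, oven time are not tight, their duals are 0.
The binding rows give the dual system: 3·y_flour + 4·y_labor = 30 and 6·y_flour + 6·y_labor = 54.
Solving: y_flour = 6, y_labor = 3.
Shadow price of labor = 3.

3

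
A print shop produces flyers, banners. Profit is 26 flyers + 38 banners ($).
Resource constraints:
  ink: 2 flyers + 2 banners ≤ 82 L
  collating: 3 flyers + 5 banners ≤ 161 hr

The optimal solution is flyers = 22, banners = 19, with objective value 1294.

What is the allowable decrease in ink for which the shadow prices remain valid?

17.6

Binding constraints: ink, collating. The basis is B = [[2,2],[3,5]] with det 4.
Per unit decrease in ink, x* moves by d = (-1.25, 0.75).
The basis stays optimal until flyers reaches 0; allowable decrease = 17.6 L.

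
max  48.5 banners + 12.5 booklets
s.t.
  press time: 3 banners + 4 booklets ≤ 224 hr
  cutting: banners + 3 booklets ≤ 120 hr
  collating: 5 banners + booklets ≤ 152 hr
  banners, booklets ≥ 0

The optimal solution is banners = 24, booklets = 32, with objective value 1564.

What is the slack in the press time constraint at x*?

24

press time used = 3·24 + 4·32 = 200; slack = 224 − 200 = 24.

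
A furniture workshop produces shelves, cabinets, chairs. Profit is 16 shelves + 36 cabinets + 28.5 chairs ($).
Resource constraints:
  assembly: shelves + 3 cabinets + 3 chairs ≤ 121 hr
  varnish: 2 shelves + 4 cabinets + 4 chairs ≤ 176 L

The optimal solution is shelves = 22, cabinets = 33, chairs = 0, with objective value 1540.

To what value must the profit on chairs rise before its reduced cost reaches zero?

Both assembly and varnish are binding at x*.
Dual feasibility on the basic columns requires 1·y_assembly + 2·y_varnish = 16, 3·y_assembly + 4·y_varnish = 36.
This yields shadow prices y_assembly = 4, y_varnish = 6.
chairs enters the basis when its profit ≥ yᵀa₃ = 4·3 + 6·4 = 36.

36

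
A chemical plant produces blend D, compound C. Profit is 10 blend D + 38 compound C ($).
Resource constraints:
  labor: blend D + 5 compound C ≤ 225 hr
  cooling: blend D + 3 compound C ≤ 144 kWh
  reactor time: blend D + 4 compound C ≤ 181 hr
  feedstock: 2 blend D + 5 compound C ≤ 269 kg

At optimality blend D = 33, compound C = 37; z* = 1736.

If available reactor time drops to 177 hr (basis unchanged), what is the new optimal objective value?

1704

At the optimum: labor uses 218 of 225 (slack = 7); cooling uses 144 of 144 (binding); reactor time uses 181 of 181 (binding); feedstock uses 251 of 269 (slack = 18).
Slack constraints have shadow price 0 (complementary slackness).
The binding rows give the dual system: 1·y_cooling + 1·y_reactor time = 10 and 3·y_cooling + 4·y_reactor time = 38.
→ y_cooling = 2 and y_reactor time = 8.
Δz = y_reactor time·Δb = 8 × (-4) = -32, so new z* = 1736 − 32 = 1704.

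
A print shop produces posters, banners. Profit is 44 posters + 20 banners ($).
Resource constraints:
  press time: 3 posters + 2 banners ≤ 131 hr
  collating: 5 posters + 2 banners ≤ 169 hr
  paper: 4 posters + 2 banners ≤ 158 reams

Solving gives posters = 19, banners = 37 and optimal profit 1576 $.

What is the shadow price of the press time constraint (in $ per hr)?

3

Binding: press time and collating. Non-binding: paper (8 unused).
By complementary slackness, y = 0 for the non-binding constraint.
The binding rows give the dual system: 3·y_press time + 5·y_collating = 44 and 2·y_press time + 2·y_collating = 20.
→ y_press time = 3 and y_collating = 7.
Shadow price of press time = 3.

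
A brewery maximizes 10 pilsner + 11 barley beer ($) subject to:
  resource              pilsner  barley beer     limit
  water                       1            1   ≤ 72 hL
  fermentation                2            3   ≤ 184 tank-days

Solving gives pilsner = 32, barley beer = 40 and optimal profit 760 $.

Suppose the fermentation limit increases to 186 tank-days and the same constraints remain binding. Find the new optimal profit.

762

Check each constraint at x*: water 72/72 (tight); fermentation 184/184 (tight).
Dual feasibility on the basic columns requires 1·y_water + 2·y_fermentation = 10, 1·y_water + 3·y_fermentation = 11.
→ y_water = 8 and y_fermentation = 1.
Δz = y_fermentation·Δb = 1 × (2) = 2, so new z* = 760 + 2 = 762.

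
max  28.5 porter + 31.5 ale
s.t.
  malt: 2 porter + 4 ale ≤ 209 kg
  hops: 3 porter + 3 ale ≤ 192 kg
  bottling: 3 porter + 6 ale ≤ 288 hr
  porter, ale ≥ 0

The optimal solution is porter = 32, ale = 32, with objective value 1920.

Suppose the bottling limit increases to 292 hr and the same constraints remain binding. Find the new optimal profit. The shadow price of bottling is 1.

Δb = 4, so new z* = 1920 + (1)·(4) = 1920 + 4 = 1924.

1924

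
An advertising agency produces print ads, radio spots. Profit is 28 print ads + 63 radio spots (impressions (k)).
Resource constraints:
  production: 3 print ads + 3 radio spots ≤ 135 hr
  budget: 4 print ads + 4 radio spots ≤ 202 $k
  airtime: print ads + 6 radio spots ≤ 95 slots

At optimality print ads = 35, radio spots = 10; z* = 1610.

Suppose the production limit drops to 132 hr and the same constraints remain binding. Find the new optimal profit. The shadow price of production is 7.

1589

Δb = -3, so new z* = 1610 + (7)·(-3) = 1610 − 21 = 1589.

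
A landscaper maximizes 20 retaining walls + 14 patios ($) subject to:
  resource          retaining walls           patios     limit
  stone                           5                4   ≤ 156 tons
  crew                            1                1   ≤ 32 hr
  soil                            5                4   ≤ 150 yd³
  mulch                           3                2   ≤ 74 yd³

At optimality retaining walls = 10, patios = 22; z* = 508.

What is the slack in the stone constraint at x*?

stone used = 5·10 + 4·22 = 138; slack = 156 − 138 = 18.

18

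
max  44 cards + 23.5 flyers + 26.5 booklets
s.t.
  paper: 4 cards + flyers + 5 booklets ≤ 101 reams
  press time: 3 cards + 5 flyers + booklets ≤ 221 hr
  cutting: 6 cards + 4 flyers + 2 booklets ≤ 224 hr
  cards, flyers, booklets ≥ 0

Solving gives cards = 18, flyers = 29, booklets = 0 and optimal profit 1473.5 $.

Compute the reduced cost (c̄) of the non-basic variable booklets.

-1

Binding: paper and cutting. Non-binding: press time (22 unused).
Since press time is not tight, its dual is 0.
Dual feasibility on the basic columns requires 4·y_paper + 6·y_cutting = 44, 1·y_paper + 4·y_cutting = 23.5.
→ y_paper = 3.5 and y_cutting = 5.
Reduced cost of booklets: c₃ − yᵀa₃ = 26.5 − (3.5·5 + 5·2) = 26.5 − 27.5 = -1.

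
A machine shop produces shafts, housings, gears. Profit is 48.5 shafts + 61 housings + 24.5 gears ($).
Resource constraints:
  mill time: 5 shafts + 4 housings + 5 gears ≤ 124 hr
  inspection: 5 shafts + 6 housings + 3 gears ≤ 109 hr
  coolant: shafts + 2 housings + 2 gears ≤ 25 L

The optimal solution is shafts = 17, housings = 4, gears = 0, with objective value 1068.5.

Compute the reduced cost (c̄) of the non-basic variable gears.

At the optimum: mill time uses 101 of 124 (slack = 23); inspection uses 109 of 109 (binding); coolant uses 25 of 25 (binding).
Since mill time is not tight, its dual is 0.
Dual feasibility on the basic columns requires 5·y_inspection + 1·y_coolant = 48.5, 6·y_inspection + 2·y_coolant = 61.
Solving: y_inspection = 9, y_coolant = 3.5.
Reduced cost of gears: c₃ − yᵀa₃ = 24.5 − (9·3 + 3.5·2) = 24.5 − 34 = -9.5.

-9.5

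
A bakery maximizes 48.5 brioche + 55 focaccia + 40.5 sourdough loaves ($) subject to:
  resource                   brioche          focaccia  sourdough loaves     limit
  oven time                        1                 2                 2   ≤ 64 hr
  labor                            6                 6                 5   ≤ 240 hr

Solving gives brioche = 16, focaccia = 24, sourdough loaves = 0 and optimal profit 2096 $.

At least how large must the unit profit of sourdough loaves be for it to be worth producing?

At the optimum: oven time uses 64 of 64 (binding); labor uses 240 of 240 (binding).
The binding rows give the dual system: 1·y_oven time + 6·y_labor = 48.5 and 2·y_oven time + 6·y_labor = 55.
This yields shadow prices y_oven time = 6.5, y_labor = 7.
sourdough loaves enters the basis when its profit ≥ yᵀa₃ = 6.5·2 + 7·5 = 48.

48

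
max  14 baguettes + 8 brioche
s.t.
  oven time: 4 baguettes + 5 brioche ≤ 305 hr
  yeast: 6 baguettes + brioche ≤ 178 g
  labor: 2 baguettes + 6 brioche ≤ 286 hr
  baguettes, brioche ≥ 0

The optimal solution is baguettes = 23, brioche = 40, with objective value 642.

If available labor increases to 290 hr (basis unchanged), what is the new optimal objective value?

Check each constraint at x*: oven time 292/305 (slack 13); yeast 178/178 (tight); labor 286/286 (tight).
By complementary slackness, y = 0 for the non-binding constraint.
From A_Bᵀ y = c: 6·y_yeast + 2·y_labor = 14; 1·y_yeast + 6·y_labor = 8.
Solving: y_yeast = 2, y_labor = 1.
Δz = y_labor·Δb = 1 × (4) = 4, so new z* = 642 + 4 = 646.

646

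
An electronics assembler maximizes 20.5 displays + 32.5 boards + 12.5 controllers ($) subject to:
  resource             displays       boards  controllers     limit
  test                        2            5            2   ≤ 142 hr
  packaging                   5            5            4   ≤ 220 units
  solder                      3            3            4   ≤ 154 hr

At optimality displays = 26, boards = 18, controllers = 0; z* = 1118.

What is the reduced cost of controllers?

-5.5

Check each constraint at x*: test 142/142 (tight); packaging 220/220 (tight); solder 132/154 (slack 22).
By complementary slackness, y = 0 for the non-binding constraint.
Dual feasibility on the basic columns requires 2·y_test + 5·y_packaging = 20.5, 5·y_test + 5·y_packaging = 32.5.
This yields shadow prices y_test = 4, y_packaging = 2.5.
Reduced cost of controllers: c₃ − yᵀa₃ = 12.5 − (4·2 + 2.5·4) = 12.5 − 18 = -5.5.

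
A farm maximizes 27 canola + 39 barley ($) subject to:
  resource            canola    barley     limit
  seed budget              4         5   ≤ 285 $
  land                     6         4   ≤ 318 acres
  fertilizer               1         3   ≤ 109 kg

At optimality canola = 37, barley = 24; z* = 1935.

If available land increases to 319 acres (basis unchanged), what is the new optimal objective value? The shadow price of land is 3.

1938

Δb = 1, so new z* = 1935 + (3)·(1) = 1935 + 3 = 1938.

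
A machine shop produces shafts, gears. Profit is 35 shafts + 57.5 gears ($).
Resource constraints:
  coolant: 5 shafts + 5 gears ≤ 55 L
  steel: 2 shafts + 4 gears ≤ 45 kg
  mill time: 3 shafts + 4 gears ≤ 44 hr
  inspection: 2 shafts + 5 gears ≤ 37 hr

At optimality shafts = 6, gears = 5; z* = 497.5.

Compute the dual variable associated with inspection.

7.5

At the optimum: coolant uses 55 of 55 (binding); steel uses 32 of 45 (slack = 13); mill time uses 38 of 44 (slack = 6); inspection uses 37 of 37 (binding).
Since steel, mill time are not tight, their duals are 0.
From A_Bᵀ y = c: 5·y_coolant + 2·y_inspection = 35; 5·y_coolant + 5·y_inspection = 57.5.
Solving: y_coolant = 4, y_inspection = 7.5.
Shadow price of inspection = 7.5.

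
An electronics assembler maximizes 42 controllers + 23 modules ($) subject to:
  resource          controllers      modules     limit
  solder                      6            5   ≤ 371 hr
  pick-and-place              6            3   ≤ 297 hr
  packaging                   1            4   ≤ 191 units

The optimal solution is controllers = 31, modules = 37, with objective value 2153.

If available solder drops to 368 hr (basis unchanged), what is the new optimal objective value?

Check each constraint at x*: solder 371/371 (tight); pick-and-place 297/297 (tight); packaging 179/191 (slack 12).
By complementary slackness, y = 0 for the non-binding constraint.
Dual feasibility on the basic columns requires 6·y_solder + 6·y_pick-and-place = 42, 5·y_solder + 3·y_pick-and-place = 23.
This yields shadow prices y_solder = 1, y_pick-and-place = 6.
Δz = y_solder·Δb = 1 × (-3) = -3, so new z* = 2153 − 3 = 2150.

2150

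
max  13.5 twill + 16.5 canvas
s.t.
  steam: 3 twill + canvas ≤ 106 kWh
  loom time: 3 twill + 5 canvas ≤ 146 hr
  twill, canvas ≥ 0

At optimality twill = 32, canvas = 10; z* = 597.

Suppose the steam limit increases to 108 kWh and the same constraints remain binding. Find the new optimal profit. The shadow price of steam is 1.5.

600

Δb = 2, so new z* = 597 + (1.5)·(2) = 597 + 3 = 600.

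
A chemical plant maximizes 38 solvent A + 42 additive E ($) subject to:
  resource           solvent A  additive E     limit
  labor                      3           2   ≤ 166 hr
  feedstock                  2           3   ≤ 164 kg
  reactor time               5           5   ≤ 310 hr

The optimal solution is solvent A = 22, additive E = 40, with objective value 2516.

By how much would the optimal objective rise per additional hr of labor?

Binding: feedstock and reactor time. Non-binding: labor (20 unused).
Slack constraints have shadow price 0 (complementary slackness).
Dual feasibility on the basic columns requires 2·y_feedstock + 5·y_reactor time = 38, 3·y_feedstock + 5·y_reactor time = 42.
Solving: y_feedstock = 4, y_reactor time = 6.
Shadow price of labor = 0.

0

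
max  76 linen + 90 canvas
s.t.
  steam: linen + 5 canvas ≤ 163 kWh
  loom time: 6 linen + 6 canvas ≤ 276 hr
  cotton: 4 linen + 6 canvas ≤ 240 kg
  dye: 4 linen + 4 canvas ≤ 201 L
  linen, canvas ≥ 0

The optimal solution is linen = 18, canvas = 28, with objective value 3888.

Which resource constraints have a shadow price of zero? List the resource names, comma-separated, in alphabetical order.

dye, steam

steam: 158/163 (slack 5)
loom time: 276/276 (binding)
cotton: 240/240 (binding)
dye: 184/201 (slack 17)
By complementary slackness, a constraint with positive slack has shadow price 0 → dye, steam.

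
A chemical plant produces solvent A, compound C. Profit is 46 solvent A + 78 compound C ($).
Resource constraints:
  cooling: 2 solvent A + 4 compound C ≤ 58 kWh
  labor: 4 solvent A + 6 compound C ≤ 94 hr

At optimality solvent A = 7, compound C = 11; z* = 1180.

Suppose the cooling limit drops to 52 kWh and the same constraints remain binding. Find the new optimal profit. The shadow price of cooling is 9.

Δb = -6, so new z* = 1180 + (9)·(-6) = 1180 − 54 = 1126.

1126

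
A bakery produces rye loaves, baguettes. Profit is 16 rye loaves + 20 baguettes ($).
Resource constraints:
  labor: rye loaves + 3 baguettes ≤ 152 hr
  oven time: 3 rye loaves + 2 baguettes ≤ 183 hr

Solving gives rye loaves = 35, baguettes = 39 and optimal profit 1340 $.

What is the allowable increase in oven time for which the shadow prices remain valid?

Binding constraints: labor, oven time. The basis is B = [[1,3],[3,2]] with det -7.
Per unit increase in oven time, x* moves by d = (0.4286, -0.1429).
The basis stays optimal until baguettes reaches 0; allowable increase = 273 hr.

273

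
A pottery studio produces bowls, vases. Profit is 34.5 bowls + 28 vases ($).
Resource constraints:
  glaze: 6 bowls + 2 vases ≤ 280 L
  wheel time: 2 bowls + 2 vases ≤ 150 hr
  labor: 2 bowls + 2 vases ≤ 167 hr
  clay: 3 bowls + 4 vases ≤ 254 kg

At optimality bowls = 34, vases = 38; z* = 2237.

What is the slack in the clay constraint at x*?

0

clay used = 3·34 + 4·38 = 254; slack = 254 − 254 = 0.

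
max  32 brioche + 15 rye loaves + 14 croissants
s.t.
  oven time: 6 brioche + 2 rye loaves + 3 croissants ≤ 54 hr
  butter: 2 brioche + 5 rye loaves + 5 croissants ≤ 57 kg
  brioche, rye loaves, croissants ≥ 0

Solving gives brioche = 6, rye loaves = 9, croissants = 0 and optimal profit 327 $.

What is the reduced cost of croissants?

-6

Check each constraint at x*: oven time 54/54 (tight); butter 57/57 (tight).
The binding rows give the dual system: 6·y_oven time + 2·y_butter = 32 and 2·y_oven time + 5·y_butter = 15.
This yields shadow prices y_oven time = 5, y_butter = 1.
Reduced cost of croissants: c₃ − yᵀa₃ = 14 − (5·3 + 1·5) = 14 − 20 = -6.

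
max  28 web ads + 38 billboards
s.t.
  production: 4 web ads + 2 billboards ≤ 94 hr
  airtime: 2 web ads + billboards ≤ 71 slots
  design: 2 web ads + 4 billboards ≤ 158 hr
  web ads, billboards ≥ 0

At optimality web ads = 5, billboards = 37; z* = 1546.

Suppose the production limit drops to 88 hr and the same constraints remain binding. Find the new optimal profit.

1528

Binding: production and design. Non-binding: airtime (24 unused).
Slack constraints have shadow price 0 (complementary slackness).
Dual feasibility on the basic columns requires 4·y_production + 2·y_design = 28, 2·y_production + 4·y_design = 38.
→ y_production = 3 and y_design = 8.
Δz = y_production·Δb = 3 × (-6) = -18, so new z* = 1546 − 18 = 1528.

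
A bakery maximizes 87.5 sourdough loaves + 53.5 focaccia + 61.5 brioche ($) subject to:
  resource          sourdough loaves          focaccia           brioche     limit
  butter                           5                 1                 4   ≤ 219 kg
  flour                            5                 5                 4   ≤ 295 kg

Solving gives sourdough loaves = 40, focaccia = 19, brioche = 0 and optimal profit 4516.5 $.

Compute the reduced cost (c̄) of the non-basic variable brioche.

Both butter and flour are binding at x*.
From A_Bᵀ y = c: 5·y_butter + 5·y_flour = 87.5; 1·y_butter + 5·y_flour = 53.5.
→ y_butter = 8.5 and y_flour = 9.
Reduced cost of brioche: c₃ − yᵀa₃ = 61.5 − (8.5·4 + 9·4) = 61.5 − 70 = -8.5.

-8.5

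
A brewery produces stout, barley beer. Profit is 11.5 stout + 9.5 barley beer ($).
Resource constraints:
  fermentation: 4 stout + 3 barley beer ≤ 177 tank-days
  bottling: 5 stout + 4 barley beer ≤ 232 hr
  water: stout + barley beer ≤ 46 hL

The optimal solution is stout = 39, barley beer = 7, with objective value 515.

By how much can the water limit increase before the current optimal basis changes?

Binding constraints: fermentation, water. The basis is B = [[4,3],[1,1]] with det 1.
Per unit increase in water, x* moves by d = (-3, 4).
The basis stays optimal until bottling becomes binding; allowable increase = 9 hL.

9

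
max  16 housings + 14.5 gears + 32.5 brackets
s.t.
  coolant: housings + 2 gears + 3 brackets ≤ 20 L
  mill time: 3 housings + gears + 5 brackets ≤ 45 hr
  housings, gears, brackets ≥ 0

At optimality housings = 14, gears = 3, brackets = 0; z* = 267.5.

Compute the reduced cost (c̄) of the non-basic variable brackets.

Check each constraint at x*: coolant 20/20 (tight); mill time 45/45 (tight).
Dual feasibility on the basic columns requires 1·y_coolant + 3·y_mill time = 16, 2·y_coolant + 1·y_mill time = 14.5.
Solving: y_coolant = 5.5, y_mill time = 3.5.
Reduced cost of brackets: c₃ − yᵀa₃ = 32.5 − (5.5·3 + 3.5·5) = 32.5 − 34 = -1.5.

-1.5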